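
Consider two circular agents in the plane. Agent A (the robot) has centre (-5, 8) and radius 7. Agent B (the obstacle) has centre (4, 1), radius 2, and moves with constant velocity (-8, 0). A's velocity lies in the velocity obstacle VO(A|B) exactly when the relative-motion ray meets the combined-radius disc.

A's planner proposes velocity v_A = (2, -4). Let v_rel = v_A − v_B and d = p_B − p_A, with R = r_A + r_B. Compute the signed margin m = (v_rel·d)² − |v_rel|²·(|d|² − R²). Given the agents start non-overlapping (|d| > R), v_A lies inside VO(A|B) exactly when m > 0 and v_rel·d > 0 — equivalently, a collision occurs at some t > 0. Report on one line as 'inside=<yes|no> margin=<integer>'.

d = (9, -7),  |d|² = 130;  R = 7+2 = 9,  c = 130−9² = 49
v_rel = (10, -4),  |v_rel|² = 116;  v_rel·d = (10)·(9) + (-4)·(-7) = 118
116·t² − 236·t + 49 = 0  ⇒  m = 118² − 116·49 = 8240
m = 8240 > 0,  v_rel·d = 118 > 0  ⇒  inside

inside=yes margin=8240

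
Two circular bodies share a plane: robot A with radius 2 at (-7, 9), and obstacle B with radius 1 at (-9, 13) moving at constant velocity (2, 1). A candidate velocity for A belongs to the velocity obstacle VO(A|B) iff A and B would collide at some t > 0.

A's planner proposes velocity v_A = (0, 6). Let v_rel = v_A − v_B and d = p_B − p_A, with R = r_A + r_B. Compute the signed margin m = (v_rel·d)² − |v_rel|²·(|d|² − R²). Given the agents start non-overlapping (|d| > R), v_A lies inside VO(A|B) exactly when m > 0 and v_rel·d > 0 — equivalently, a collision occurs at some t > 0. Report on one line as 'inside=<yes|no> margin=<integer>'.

d = (-2, 4),  |d|² = 20;  R = 2+1 = 3,  c = 20−3² = 11
v_rel = (-2, 5),  |v_rel|² = 29;  v_rel·d = (-2)·(-2) + (5)·(4) = 24
29·t² − 48·t + 11 = 0  ⇒  m = 24² − 29·11 = 257
m = 257 > 0,  v_rel·d = 24 > 0  ⇒  inside

inside=yes margin=257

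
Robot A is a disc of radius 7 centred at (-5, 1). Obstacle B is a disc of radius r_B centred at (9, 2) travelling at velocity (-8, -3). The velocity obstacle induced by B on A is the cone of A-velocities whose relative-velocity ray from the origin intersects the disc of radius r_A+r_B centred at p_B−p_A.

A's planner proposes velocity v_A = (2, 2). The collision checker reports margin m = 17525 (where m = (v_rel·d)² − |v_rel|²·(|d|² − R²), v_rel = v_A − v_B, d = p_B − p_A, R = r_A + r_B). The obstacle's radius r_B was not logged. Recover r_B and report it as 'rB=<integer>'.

m = 17525
d = (14, 1);  v_rel = (10, 5),  |v_rel|² = 125
v_rel×d = (10)·(1) − (5)·(14) = -60
since m = R²·125 − (-60)²:  R² = (3600 + 17525) / 125 = 169
R = √169 = 13  ⇒  r_B = 13 − 7 = 6

rB=6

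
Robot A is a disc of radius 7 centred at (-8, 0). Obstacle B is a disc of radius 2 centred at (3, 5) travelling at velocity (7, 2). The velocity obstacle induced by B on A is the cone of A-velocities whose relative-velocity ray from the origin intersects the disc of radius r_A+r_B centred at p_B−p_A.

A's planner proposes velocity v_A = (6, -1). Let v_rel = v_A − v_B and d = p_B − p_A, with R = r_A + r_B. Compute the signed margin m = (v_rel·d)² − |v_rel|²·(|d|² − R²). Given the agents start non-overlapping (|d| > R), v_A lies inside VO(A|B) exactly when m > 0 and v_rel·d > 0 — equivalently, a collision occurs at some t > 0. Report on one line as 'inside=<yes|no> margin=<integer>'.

d = (11, 5),  |d|² = 146;  R = 7+2 = 9,  c = 146−9² = 65
v_rel = (-1, -3),  |v_rel|² = 10;  v_rel·d = (-1)·(11) + (-3)·(5) = -26
10·t² + 52·t + 65 = 0  ⇒  m = (-26)² − 10·65 = 26
m = 26 > 0,  v_rel·d = -26 < 0  ⇒  outside

inside=no margin=26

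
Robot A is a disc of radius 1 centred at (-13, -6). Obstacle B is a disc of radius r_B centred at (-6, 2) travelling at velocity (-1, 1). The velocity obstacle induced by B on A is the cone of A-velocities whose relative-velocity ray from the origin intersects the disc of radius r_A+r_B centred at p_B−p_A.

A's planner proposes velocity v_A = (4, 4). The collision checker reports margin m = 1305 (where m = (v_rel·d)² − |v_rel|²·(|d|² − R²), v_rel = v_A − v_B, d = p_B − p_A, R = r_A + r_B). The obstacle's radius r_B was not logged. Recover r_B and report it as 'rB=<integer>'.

m = 1305
d = (7, 8);  v_rel = (5, 3),  |v_rel|² = 34
v_rel×d = (5)·(8) − (3)·(7) = 19
since m = R²·34 − 19²:  R² = (361 + 1305) / 34 = 49
R = √49 = 7  ⇒  r_B = 7 − 1 = 6

rB=6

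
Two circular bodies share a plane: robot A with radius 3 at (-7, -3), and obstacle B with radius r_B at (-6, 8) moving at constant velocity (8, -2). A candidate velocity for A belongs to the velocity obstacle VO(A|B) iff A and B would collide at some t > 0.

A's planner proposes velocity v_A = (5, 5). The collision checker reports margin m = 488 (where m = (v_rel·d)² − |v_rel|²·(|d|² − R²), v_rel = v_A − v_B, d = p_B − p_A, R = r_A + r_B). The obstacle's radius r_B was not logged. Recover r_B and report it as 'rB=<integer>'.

m = 488
d = (1, 11);  v_rel = (-3, 7),  |v_rel|² = 58
v_rel×d = (-3)·(11) − (7)·(1) = -40
since m = R²·58 − (-40)²:  R² = (1600 + 488) / 58 = 36
R = √36 = 6  ⇒  r_B = 6 − 3 = 3

rB=3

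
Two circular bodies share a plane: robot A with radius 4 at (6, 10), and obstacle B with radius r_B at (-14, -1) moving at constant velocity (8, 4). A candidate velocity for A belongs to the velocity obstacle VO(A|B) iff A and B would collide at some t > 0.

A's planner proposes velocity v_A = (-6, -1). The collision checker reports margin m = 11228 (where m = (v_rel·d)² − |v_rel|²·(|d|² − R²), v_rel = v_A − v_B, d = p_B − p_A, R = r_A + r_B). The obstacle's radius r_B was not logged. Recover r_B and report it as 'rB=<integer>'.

m = 11228
d = (-20, -11);  v_rel = (-14, -5),  |v_rel|² = 221
v_rel×d = (-14)·(-11) − (-5)·(-20) = 54
since m = R²·221 − 54²:  R² = (2916 + 11228) / 221 = 64
R = √64 = 8  ⇒  r_B = 8 − 4 = 4

rB=4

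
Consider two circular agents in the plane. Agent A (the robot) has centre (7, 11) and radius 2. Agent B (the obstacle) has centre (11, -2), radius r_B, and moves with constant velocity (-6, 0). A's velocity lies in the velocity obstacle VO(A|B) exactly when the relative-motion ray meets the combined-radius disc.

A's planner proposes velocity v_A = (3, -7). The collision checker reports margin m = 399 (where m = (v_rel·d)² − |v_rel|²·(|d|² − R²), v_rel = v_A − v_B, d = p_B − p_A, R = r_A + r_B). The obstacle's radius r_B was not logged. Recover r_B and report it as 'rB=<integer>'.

m = 399
d = (4, -13);  v_rel = (9, -7),  |v_rel|² = 130
v_rel×d = (9)·(-13) − (-7)·(4) = -89
since m = R²·130 − (-89)²:  R² = (7921 + 399) / 130 = 64
R = √64 = 8  ⇒  r_B = 8 − 2 = 6

rB=6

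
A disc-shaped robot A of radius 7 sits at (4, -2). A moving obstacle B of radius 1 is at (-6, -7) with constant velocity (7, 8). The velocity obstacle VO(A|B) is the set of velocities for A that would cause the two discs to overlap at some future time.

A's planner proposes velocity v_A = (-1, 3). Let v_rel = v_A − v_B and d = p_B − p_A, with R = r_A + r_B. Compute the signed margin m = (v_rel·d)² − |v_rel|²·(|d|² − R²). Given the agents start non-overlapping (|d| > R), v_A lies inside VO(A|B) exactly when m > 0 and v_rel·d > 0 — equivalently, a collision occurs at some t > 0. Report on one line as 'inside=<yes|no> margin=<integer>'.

d = (-10, -5),  |d|² = 125;  R = 7+1 = 8,  c = 125−8² = 61
v_rel = (-8, -5),  |v_rel|² = 89;  v_rel·d = (-8)·(-10) + (-5)·(-5) = 105
89·t² − 210·t + 61 = 0  ⇒  m = 105² − 89·61 = 5596
m = 5596 > 0,  v_rel·d = 105 > 0  ⇒  inside

inside=yes margin=5596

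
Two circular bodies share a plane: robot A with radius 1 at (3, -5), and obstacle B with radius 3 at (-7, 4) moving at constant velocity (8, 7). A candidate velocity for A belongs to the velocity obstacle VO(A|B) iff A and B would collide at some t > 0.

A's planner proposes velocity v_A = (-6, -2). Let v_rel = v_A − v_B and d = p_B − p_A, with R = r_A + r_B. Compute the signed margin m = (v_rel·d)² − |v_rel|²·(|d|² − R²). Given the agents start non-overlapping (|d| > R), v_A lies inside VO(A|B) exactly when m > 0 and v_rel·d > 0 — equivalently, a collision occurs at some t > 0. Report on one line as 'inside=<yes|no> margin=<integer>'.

d = (-10, 9),  |d|² = 181;  R = 1+3 = 4,  c = 181−4² = 165
v_rel = (-14, -9),  |v_rel|² = 277;  v_rel·d = (-14)·(-10) + (-9)·(9) = 59
277·t² − 118·t + 165 = 0  ⇒  m = 59² − 277·165 = -42224
m = -42224 < 0,  v_rel·d = 59 > 0  ⇒  outside

inside=no margin=-42224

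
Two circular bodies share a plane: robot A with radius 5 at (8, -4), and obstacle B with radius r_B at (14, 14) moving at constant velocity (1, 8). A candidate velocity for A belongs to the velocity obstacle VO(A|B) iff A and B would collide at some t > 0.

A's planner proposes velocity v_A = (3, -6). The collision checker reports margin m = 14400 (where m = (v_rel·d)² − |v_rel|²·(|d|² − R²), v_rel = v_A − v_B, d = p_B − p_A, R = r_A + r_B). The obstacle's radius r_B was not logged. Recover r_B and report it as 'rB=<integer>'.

m = 14400
d = (6, 18);  v_rel = (2, -14),  |v_rel|² = 200
v_rel×d = (2)·(18) − (-14)·(6) = 120
since m = R²·200 − 120²:  R² = (14400 + 14400) / 200 = 144
R = √144 = 12  ⇒  r_B = 12 − 5 = 7

rB=7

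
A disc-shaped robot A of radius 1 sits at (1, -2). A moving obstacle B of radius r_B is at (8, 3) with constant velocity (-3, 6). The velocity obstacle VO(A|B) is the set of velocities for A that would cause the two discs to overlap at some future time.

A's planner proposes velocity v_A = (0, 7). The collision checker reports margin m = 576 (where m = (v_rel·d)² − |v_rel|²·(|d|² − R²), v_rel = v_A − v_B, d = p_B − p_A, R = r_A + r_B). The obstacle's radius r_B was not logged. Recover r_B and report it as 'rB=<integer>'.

m = 576
d = (7, 5);  v_rel = (3, 1),  |v_rel|² = 10
v_rel×d = (3)·(5) − (1)·(7) = 8
since m = R²·10 − 8²:  R² = (64 + 576) / 10 = 64
R = √64 = 8  ⇒  r_B = 8 − 1 = 7

rB=7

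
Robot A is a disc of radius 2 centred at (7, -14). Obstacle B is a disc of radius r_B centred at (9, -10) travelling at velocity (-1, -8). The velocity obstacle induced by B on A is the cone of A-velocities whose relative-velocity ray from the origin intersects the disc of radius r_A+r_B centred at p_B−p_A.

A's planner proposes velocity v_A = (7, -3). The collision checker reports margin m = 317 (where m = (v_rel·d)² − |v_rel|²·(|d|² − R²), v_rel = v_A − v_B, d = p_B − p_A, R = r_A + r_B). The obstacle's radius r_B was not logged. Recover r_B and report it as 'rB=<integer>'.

m = 317
d = (2, 4);  v_rel = (8, 5),  |v_rel|² = 89
v_rel×d = (8)·(4) − (5)·(2) = 22
since m = R²·89 − 22²:  R² = (484 + 317) / 89 = 9
R = √9 = 3  ⇒  r_B = 3 − 2 = 1

rB=1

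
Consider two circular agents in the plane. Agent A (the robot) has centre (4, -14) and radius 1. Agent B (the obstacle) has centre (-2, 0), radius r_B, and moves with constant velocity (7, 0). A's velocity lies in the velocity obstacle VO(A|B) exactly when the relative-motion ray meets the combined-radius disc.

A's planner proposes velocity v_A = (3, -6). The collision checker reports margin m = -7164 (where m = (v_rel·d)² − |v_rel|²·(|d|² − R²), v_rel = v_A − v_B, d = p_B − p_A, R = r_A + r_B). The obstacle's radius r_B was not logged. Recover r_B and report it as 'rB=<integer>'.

m = -7164
d = (-6, 14);  v_rel = (-4, -6),  |v_rel|² = 52
v_rel×d = (-4)·(14) − (-6)·(-6) = -92
since m = R²·52 − (-92)²:  R² = (8464 + -7164) / 52 = 25
R = √25 = 5  ⇒  r_B = 5 − 1 = 4

rB=4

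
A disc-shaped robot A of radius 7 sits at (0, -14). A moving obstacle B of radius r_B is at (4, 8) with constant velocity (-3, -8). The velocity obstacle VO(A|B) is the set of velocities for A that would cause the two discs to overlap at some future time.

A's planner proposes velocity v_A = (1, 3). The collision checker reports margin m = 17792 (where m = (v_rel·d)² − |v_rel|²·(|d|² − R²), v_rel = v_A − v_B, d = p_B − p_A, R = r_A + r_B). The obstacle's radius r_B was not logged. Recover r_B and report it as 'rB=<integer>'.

m = 17792
d = (4, 22);  v_rel = (4, 11),  |v_rel|² = 137
v_rel×d = (4)·(22) − (11)·(4) = 44
since m = R²·137 − 44²:  R² = (1936 + 17792) / 137 = 144
R = √144 = 12  ⇒  r_B = 12 − 7 = 5

rB=5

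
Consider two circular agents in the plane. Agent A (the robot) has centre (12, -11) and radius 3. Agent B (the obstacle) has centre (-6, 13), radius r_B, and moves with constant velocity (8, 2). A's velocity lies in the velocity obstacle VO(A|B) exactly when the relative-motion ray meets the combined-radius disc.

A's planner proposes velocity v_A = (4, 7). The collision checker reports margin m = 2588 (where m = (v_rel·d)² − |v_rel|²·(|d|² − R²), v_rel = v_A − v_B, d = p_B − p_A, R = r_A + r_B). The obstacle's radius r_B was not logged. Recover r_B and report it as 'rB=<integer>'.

m = 2588
d = (-18, 24);  v_rel = (-4, 5),  |v_rel|² = 41
v_rel×d = (-4)·(24) − (5)·(-18) = -6
since m = R²·41 − (-6)²:  R² = (36 + 2588) / 41 = 64
R = √64 = 8  ⇒  r_B = 8 − 3 = 5

rB=5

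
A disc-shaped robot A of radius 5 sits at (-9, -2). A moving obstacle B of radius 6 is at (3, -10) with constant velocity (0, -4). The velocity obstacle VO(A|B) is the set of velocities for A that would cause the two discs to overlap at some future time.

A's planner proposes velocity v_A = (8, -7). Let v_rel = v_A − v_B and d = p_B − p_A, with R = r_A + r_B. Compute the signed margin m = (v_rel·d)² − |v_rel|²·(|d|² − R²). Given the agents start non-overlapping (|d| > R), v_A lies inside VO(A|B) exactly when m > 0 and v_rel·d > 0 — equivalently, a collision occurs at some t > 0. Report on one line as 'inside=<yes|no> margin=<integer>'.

d = (12, -8),  |d|² = 208;  R = 5+6 = 11,  c = 208−11² = 87
v_rel = (8, -3),  |v_rel|² = 73;  v_rel·d = (8)·(12) + (-3)·(-8) = 120
73·t² − 240·t + 87 = 0  ⇒  m = 120² − 73·87 = 8049
m = 8049 > 0,  v_rel·d = 120 > 0  ⇒  inside

inside=yes margin=8049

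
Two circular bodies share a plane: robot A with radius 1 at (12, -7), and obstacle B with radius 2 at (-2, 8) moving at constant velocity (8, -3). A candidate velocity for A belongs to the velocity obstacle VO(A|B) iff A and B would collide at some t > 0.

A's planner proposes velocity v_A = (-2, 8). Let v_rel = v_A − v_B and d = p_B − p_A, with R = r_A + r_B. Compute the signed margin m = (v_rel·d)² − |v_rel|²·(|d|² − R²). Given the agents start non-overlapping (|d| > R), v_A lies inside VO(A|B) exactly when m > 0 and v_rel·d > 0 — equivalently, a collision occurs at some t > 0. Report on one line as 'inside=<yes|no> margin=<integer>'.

d = (-14, 15),  |d|² = 421;  R = 1+2 = 3,  c = 421−3² = 412
v_rel = (-10, 11),  |v_rel|² = 221;  v_rel·d = (-10)·(-14) + (11)·(15) = 305
221·t² − 610·t + 412 = 0  ⇒  m = 305² − 221·412 = 1973
m = 1973 > 0,  v_rel·d = 305 > 0  ⇒  inside

inside=yes margin=1973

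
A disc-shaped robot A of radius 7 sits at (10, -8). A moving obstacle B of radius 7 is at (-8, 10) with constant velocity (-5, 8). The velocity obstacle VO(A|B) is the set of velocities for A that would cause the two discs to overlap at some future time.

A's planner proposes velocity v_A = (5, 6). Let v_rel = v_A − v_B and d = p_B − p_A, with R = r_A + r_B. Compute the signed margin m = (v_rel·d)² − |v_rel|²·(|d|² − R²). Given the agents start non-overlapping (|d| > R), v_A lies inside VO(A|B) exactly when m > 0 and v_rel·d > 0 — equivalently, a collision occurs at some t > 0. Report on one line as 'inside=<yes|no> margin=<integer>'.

d = (-18, 18),  |d|² = 648;  R = 7+7 = 14,  c = 648−14² = 452
v_rel = (10, -2),  |v_rel|² = 104;  v_rel·d = (10)·(-18) + (-2)·(18) = -216
104·t² + 432·t + 452 = 0  ⇒  m = (-216)² − 104·452 = -352
m = -352 < 0,  v_rel·d = -216 < 0  ⇒  outside

inside=no margin=-352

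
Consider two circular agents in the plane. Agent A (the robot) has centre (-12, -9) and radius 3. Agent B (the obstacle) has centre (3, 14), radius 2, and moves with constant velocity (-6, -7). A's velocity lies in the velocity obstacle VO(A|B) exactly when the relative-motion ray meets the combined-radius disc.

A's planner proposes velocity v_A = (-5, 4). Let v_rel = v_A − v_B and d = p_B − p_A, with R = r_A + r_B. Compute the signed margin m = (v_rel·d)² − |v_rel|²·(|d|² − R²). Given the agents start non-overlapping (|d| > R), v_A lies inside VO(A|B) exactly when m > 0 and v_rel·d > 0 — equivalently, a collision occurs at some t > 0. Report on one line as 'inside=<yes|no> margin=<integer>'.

d = (15, 23),  |d|² = 754;  R = 3+2 = 5,  c = 754−5² = 729
v_rel = (1, 11),  |v_rel|² = 122;  v_rel·d = (1)·(15) + (11)·(23) = 268
122·t² − 536·t + 729 = 0  ⇒  m = 268² − 122·729 = -17114
m = -17114 < 0,  v_rel·d = 268 > 0  ⇒  outside

inside=no margin=-17114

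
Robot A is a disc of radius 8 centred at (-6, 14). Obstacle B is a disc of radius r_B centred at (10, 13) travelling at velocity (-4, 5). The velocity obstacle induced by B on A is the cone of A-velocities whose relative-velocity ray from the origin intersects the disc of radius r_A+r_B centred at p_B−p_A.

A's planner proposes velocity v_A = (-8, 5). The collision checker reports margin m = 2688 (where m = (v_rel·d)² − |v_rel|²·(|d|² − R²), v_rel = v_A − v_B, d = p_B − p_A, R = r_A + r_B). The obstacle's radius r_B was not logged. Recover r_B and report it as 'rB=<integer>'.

m = 2688
d = (16, -1);  v_rel = (-4, 0),  |v_rel|² = 16
v_rel×d = (-4)·(-1) − (0)·(16) = 4
since m = R²·16 − 4²:  R² = (16 + 2688) / 16 = 169
R = √169 = 13  ⇒  r_B = 13 − 8 = 5

rB=5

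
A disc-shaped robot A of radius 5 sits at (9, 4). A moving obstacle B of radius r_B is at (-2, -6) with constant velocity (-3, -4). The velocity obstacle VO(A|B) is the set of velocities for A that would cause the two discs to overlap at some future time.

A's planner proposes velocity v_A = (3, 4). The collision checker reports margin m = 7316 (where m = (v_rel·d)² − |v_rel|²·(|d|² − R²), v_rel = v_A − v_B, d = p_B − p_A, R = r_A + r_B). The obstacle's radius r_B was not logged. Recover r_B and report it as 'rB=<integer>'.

m = 7316
d = (-11, -10);  v_rel = (6, 8),  |v_rel|² = 100
v_rel×d = (6)·(-10) − (8)·(-11) = 28
since m = R²·100 − 28²:  R² = (784 + 7316) / 100 = 81
R = √81 = 9  ⇒  r_B = 9 − 5 = 4

rB=4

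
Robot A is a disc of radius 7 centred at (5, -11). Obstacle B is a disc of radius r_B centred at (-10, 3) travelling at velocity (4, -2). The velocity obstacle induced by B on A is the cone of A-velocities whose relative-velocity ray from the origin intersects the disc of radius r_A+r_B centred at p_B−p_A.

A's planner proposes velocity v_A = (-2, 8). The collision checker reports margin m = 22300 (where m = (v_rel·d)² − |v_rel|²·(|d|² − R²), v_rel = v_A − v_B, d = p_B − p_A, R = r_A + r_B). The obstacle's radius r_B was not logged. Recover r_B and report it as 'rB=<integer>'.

m = 22300
d = (-15, 14);  v_rel = (-6, 10),  |v_rel|² = 136
v_rel×d = (-6)·(14) − (10)·(-15) = 66
since m = R²·136 − 66²:  R² = (4356 + 22300) / 136 = 196
R = √196 = 14  ⇒  r_B = 14 − 7 = 7

rB=7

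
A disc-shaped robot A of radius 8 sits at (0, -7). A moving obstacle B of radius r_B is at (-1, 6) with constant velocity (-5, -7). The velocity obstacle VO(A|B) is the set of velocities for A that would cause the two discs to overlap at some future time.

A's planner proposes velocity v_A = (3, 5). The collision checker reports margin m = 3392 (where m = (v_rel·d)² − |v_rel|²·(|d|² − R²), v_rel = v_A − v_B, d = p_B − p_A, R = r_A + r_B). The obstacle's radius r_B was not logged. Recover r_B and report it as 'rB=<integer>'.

m = 3392
d = (-1, 13);  v_rel = (8, 12),  |v_rel|² = 208
v_rel×d = (8)·(13) − (12)·(-1) = 116
since m = R²·208 − 116²:  R² = (13456 + 3392) / 208 = 81
R = √81 = 9  ⇒  r_B = 9 − 8 = 1

rB=1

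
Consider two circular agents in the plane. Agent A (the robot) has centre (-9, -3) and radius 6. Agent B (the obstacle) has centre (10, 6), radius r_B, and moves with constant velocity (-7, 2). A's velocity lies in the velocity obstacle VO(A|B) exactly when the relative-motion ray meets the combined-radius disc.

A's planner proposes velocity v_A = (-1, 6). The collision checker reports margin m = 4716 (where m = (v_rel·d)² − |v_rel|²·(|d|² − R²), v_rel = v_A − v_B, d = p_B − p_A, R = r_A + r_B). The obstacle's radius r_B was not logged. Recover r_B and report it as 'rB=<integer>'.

m = 4716
d = (19, 9);  v_rel = (6, 4),  |v_rel|² = 52
v_rel×d = (6)·(9) − (4)·(19) = -22
since m = R²·52 − (-22)²:  R² = (484 + 4716) / 52 = 100
R = √100 = 10  ⇒  r_B = 10 − 6 = 4

rB=4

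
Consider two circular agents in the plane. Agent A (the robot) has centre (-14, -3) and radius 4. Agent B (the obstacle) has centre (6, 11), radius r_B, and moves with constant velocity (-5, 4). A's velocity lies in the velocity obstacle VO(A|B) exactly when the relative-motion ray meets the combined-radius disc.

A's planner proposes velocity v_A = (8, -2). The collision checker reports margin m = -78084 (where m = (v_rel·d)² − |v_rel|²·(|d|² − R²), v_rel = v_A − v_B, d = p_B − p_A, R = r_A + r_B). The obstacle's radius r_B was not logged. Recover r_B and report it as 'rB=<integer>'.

m = -78084
d = (20, 14);  v_rel = (13, -6),  |v_rel|² = 205
v_rel×d = (13)·(14) − (-6)·(20) = 302
since m = R²·205 − 302²:  R² = (91204 + -78084) / 205 = 64
R = √64 = 8  ⇒  r_B = 8 − 4 = 4

rB=4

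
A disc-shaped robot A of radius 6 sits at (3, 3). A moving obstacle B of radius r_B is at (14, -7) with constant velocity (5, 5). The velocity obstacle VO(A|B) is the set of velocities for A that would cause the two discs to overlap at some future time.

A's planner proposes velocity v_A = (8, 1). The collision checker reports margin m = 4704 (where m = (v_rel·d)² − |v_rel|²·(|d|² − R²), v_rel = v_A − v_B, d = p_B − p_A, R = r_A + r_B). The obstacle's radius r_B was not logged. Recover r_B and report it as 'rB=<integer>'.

m = 4704
d = (11, -10);  v_rel = (3, -4),  |v_rel|² = 25
v_rel×d = (3)·(-10) − (-4)·(11) = 14
since m = R²·25 − 14²:  R² = (196 + 4704) / 25 = 196
R = √196 = 14  ⇒  r_B = 14 − 6 = 8

rB=8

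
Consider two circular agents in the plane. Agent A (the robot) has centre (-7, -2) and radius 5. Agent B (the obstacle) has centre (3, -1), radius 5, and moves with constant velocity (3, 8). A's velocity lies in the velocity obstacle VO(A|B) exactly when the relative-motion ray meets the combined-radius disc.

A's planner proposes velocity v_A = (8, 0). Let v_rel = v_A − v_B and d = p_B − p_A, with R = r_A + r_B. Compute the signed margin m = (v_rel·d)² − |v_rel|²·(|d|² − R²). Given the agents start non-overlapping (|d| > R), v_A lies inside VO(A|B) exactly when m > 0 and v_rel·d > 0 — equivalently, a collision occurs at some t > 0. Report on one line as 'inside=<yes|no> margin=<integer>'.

d = (10, 1),  |d|² = 101;  R = 5+5 = 10,  c = 101−10² = 1
v_rel = (5, -8),  |v_rel|² = 89;  v_rel·d = (5)·(10) + (-8)·(1) = 42
89·t² − 84·t + 1 = 0  ⇒  m = 42² − 89·1 = 1675
m = 1675 > 0,  v_rel·d = 42 > 0  ⇒  inside

inside=yes margin=1675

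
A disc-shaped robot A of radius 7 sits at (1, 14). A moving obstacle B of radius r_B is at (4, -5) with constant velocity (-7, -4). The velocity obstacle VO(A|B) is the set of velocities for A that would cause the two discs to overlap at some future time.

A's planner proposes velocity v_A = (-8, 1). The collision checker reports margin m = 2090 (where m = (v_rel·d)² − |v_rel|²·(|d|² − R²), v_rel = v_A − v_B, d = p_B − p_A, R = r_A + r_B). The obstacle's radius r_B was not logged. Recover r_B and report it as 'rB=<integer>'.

m = 2090
d = (3, -19);  v_rel = (-1, 5),  |v_rel|² = 26
v_rel×d = (-1)·(-19) − (5)·(3) = 4
since m = R²·26 − 4²:  R² = (16 + 2090) / 26 = 81
R = √81 = 9  ⇒  r_B = 9 − 7 = 2

rB=2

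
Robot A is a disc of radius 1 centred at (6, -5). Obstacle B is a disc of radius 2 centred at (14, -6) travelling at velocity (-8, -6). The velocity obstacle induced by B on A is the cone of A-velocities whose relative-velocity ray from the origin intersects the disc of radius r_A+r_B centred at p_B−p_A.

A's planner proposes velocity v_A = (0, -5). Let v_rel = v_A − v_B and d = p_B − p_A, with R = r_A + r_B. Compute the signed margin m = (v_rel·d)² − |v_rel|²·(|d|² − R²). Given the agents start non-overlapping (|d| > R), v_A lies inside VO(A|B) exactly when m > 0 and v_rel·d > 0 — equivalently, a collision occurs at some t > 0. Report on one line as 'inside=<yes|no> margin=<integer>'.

d = (8, -1),  |d|² = 65;  R = 1+2 = 3,  c = 65−3² = 56
v_rel = (8, 1),  |v_rel|² = 65;  v_rel·d = (8)·(8) + (1)·(-1) = 63
65·t² − 126·t + 56 = 0  ⇒  m = 63² − 65·56 = 329
m = 329 > 0,  v_rel·d = 63 > 0  ⇒  inside

inside=yes margin=329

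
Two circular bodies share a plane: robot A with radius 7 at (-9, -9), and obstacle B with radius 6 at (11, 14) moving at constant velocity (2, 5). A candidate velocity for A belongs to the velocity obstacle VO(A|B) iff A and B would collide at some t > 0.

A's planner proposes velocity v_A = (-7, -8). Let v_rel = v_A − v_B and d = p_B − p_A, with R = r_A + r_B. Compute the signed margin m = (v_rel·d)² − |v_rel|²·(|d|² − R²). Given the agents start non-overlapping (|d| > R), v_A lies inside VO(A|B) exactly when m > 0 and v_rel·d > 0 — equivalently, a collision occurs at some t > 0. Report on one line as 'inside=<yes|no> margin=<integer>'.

d = (20, 23),  |d|² = 929;  R = 7+6 = 13,  c = 929−13² = 760
v_rel = (-9, -13),  |v_rel|² = 250;  v_rel·d = (-9)·(20) + (-13)·(23) = -479
250·t² + 958·t + 760 = 0  ⇒  m = (-479)² − 250·760 = 39441
m = 39441 > 0,  v_rel·d = -479 < 0  ⇒  outside

inside=no margin=39441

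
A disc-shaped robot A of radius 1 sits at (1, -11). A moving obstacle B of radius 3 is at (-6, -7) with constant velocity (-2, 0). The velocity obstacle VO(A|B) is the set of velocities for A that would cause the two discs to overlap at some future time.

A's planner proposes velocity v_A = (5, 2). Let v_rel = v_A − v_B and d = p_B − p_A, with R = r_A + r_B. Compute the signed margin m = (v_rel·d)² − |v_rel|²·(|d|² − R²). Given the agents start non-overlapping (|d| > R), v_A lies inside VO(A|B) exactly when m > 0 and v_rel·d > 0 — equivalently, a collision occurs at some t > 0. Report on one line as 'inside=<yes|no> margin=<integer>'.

d = (-7, 4),  |d|² = 65;  R = 1+3 = 4,  c = 65−4² = 49
v_rel = (7, 2),  |v_rel|² = 53;  v_rel·d = (7)·(-7) + (2)·(4) = -41
53·t² + 82·t + 49 = 0  ⇒  m = (-41)² − 53·49 = -916
m = -916 < 0,  v_rel·d = -41 < 0  ⇒  outside

inside=no margin=-916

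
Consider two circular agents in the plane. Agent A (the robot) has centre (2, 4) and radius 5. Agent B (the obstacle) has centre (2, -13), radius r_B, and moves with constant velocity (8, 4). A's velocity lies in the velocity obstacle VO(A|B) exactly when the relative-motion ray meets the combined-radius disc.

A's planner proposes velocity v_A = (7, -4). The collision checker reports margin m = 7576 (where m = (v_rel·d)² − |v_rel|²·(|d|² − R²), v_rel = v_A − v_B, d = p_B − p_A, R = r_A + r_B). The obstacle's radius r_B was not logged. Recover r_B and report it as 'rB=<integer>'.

m = 7576
d = (0, -17);  v_rel = (-1, -8),  |v_rel|² = 65
v_rel×d = (-1)·(-17) − (-8)·(0) = 17
since m = R²·65 − 17²:  R² = (289 + 7576) / 65 = 121
R = √121 = 11  ⇒  r_B = 11 − 5 = 6

rB=6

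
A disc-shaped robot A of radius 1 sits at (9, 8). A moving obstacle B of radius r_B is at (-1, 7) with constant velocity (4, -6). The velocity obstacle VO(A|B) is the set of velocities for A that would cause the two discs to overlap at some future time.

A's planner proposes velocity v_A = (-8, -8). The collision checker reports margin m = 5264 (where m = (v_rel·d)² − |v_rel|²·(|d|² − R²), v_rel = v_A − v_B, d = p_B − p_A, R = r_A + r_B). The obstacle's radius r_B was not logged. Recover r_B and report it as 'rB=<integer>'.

m = 5264
d = (-10, -1);  v_rel = (-12, -2),  |v_rel|² = 148
v_rel×d = (-12)·(-1) − (-2)·(-10) = -8
since m = R²·148 − (-8)²:  R² = (64 + 5264) / 148 = 36
R = √36 = 6  ⇒  r_B = 6 − 1 = 5

rB=5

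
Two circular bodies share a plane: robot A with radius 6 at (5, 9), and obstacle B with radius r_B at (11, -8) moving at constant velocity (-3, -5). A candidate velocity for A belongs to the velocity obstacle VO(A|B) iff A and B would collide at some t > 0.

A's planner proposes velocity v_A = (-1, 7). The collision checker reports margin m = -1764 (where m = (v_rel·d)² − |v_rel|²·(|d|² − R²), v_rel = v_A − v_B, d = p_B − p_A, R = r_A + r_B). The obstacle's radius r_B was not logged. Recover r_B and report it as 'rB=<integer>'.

m = -1764
d = (6, -17);  v_rel = (2, 12),  |v_rel|² = 148
v_rel×d = (2)·(-17) − (12)·(6) = -106
since m = R²·148 − (-106)²:  R² = (11236 + -1764) / 148 = 64
R = √64 = 8  ⇒  r_B = 8 − 6 = 2

rB=2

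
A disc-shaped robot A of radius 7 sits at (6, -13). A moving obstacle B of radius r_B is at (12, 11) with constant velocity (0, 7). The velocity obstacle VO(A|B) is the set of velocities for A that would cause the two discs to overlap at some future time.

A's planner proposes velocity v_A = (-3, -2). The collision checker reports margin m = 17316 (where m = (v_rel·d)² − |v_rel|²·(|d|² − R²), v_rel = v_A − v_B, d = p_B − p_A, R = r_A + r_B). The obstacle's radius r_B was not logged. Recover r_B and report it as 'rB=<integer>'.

m = 17316
d = (6, 24);  v_rel = (-3, -9),  |v_rel|² = 90
v_rel×d = (-3)·(24) − (-9)·(6) = -18
since m = R²·90 − (-18)²:  R² = (324 + 17316) / 90 = 196
R = √196 = 14  ⇒  r_B = 14 − 7 = 7

rB=7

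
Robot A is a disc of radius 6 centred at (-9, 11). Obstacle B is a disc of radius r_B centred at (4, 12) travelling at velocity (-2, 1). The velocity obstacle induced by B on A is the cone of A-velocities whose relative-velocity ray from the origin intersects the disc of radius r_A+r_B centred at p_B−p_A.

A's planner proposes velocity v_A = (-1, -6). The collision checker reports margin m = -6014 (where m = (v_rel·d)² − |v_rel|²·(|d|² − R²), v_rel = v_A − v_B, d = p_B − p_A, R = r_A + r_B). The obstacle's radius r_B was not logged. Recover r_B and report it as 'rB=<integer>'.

m = -6014
d = (13, 1);  v_rel = (1, -7),  |v_rel|² = 50
v_rel×d = (1)·(1) − (-7)·(13) = 92
since m = R²·50 − 92²:  R² = (8464 + -6014) / 50 = 49
R = √49 = 7  ⇒  r_B = 7 − 6 = 1

rB=1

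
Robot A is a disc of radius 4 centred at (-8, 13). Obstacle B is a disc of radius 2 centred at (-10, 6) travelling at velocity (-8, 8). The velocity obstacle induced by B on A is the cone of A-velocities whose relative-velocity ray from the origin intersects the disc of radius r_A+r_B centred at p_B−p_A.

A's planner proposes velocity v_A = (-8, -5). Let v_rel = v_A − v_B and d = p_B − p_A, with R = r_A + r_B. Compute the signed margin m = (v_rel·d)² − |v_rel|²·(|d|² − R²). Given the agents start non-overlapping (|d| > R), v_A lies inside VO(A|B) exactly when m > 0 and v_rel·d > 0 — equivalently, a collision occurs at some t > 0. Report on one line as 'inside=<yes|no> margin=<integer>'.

d = (-2, -7),  |d|² = 53;  R = 4+2 = 6,  c = 53−6² = 17
v_rel = (0, -13),  |v_rel|² = 169;  v_rel·d = (0)·(-2) + (-13)·(-7) = 91
169·t² − 182·t + 17 = 0  ⇒  m = 91² − 169·17 = 5408
m = 5408 > 0,  v_rel·d = 91 > 0  ⇒  inside

inside=yes margin=5408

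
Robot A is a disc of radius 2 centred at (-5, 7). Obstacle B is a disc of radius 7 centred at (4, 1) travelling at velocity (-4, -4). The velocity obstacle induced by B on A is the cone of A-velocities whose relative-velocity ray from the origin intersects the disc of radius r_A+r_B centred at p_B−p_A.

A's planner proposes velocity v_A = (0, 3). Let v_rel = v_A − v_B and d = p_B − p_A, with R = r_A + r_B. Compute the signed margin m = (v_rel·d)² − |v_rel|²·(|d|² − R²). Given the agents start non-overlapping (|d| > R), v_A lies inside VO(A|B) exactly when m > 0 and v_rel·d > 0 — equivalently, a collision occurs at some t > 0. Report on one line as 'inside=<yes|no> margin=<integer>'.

d = (9, -6),  |d|² = 117;  R = 2+7 = 9,  c = 117−9² = 36
v_rel = (4, 7),  |v_rel|² = 65;  v_rel·d = (4)·(9) + (7)·(-6) = -6
65·t² + 12·t + 36 = 0  ⇒  m = (-6)² − 65·36 = -2304
m = -2304 < 0,  v_rel·d = -6 < 0  ⇒  outside

inside=no margin=-2304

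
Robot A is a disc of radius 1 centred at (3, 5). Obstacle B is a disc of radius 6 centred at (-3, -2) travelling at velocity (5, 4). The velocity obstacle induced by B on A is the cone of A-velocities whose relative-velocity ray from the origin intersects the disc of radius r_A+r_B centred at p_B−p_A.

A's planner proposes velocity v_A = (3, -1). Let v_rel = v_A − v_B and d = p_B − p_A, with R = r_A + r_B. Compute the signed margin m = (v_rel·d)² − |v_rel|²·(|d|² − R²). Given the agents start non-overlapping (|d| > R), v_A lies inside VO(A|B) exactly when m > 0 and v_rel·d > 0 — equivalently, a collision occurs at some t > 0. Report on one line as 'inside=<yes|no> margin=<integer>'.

d = (-6, -7),  |d|² = 85;  R = 1+6 = 7,  c = 85−7² = 36
v_rel = (-2, -5),  |v_rel|² = 29;  v_rel·d = (-2)·(-6) + (-5)·(-7) = 47
29·t² − 94·t + 36 = 0  ⇒  m = 47² − 29·36 = 1165
m = 1165 > 0,  v_rel·d = 47 > 0  ⇒  inside

inside=yes margin=1165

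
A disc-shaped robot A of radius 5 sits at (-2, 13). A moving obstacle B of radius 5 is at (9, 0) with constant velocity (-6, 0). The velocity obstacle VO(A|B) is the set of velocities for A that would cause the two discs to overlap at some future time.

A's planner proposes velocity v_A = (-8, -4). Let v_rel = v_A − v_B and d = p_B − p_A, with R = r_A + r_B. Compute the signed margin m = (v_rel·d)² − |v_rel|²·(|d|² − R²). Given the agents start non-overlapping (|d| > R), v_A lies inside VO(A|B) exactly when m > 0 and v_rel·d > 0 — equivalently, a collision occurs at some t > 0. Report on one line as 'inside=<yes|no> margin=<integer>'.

d = (11, -13),  |d|² = 290;  R = 5+5 = 10,  c = 290−10² = 190
v_rel = (-2, -4),  |v_rel|² = 20;  v_rel·d = (-2)·(11) + (-4)·(-13) = 30
20·t² − 60·t + 190 = 0  ⇒  m = 30² − 20·190 = -2900
m = -2900 < 0,  v_rel·d = 30 > 0  ⇒  outside

inside=no margin=-2900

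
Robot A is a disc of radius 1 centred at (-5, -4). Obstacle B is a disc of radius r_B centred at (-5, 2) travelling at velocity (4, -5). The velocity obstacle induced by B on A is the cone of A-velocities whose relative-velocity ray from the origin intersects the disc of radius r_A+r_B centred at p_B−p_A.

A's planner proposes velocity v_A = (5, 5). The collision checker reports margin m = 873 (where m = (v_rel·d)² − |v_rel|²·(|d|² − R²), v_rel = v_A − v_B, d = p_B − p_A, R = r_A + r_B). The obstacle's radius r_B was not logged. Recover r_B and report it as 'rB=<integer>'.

m = 873
d = (0, 6);  v_rel = (1, 10),  |v_rel|² = 101
v_rel×d = (1)·(6) − (10)·(0) = 6
since m = R²·101 − 6²:  R² = (36 + 873) / 101 = 9
R = √9 = 3  ⇒  r_B = 3 − 1 = 2

rB=2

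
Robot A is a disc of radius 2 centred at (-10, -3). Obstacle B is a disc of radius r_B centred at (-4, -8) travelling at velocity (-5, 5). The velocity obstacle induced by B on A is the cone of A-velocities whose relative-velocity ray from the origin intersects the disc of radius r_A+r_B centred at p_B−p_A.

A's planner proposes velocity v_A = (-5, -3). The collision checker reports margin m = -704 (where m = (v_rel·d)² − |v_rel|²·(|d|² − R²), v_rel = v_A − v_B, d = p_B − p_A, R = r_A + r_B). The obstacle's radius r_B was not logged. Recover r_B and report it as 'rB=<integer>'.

m = -704
d = (6, -5);  v_rel = (0, -8),  |v_rel|² = 64
v_rel×d = (0)·(-5) − (-8)·(6) = 48
since m = R²·64 − 48²:  R² = (2304 + -704) / 64 = 25
R = √25 = 5  ⇒  r_B = 5 − 2 = 3

rB=3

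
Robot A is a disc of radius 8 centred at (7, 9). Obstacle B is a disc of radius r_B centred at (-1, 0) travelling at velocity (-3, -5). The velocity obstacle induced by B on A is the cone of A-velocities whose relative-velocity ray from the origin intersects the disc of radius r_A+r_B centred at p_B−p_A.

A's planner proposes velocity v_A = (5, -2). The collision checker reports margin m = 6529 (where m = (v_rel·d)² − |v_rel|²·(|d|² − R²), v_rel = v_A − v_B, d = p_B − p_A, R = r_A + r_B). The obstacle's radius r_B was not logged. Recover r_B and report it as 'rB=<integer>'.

m = 6529
d = (-8, -9);  v_rel = (8, 3),  |v_rel|² = 73
v_rel×d = (8)·(-9) − (3)·(-8) = -48
since m = R²·73 − (-48)²:  R² = (2304 + 6529) / 73 = 121
R = √121 = 11  ⇒  r_B = 11 − 8 = 3

rB=3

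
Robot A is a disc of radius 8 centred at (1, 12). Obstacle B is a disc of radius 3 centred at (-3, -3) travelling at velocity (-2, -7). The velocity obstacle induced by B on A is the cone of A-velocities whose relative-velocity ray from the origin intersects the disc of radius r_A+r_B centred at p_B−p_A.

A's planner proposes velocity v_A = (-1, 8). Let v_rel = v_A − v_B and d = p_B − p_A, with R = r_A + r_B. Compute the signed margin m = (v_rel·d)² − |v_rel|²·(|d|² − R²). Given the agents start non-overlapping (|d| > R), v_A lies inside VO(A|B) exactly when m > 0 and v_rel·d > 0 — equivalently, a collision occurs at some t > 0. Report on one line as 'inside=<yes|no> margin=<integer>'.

d = (-4, -15),  |d|² = 241;  R = 8+3 = 11,  c = 241−11² = 120
v_rel = (1, 15),  |v_rel|² = 226;  v_rel·d = (1)·(-4) + (15)·(-15) = -229
226·t² + 458·t + 120 = 0  ⇒  m = (-229)² − 226·120 = 25321
m = 25321 > 0,  v_rel·d = -229 < 0  ⇒  outside

inside=no margin=25321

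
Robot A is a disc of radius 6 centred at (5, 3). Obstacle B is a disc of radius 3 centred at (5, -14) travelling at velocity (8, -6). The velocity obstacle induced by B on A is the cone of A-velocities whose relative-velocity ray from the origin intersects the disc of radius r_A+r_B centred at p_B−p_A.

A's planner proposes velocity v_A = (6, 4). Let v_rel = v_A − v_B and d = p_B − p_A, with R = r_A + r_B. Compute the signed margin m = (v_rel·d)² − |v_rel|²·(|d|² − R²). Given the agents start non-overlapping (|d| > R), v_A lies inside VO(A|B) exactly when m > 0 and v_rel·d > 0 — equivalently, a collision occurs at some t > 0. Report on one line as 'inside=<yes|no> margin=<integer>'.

d = (0, -17),  |d|² = 289;  R = 6+3 = 9,  c = 289−9² = 208
v_rel = (-2, 10),  |v_rel|² = 104;  v_rel·d = (-2)·(0) + (10)·(-17) = -170
104·t² + 340·t + 208 = 0  ⇒  m = (-170)² − 104·208 = 7268
m = 7268 > 0,  v_rel·d = -170 < 0  ⇒  outside

inside=no margin=7268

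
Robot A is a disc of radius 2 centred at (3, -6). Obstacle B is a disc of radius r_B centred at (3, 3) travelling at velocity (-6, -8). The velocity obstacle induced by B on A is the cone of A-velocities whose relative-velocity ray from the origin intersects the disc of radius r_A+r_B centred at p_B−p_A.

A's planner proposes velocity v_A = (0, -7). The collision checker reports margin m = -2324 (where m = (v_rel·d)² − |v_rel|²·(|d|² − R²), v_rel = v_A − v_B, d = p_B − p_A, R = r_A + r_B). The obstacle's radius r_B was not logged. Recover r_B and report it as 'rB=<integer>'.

m = -2324
d = (0, 9);  v_rel = (6, 1),  |v_rel|² = 37
v_rel×d = (6)·(9) − (1)·(0) = 54
since m = R²·37 − 54²:  R² = (2916 + -2324) / 37 = 16
R = √16 = 4  ⇒  r_B = 4 − 2 = 2

rB=2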